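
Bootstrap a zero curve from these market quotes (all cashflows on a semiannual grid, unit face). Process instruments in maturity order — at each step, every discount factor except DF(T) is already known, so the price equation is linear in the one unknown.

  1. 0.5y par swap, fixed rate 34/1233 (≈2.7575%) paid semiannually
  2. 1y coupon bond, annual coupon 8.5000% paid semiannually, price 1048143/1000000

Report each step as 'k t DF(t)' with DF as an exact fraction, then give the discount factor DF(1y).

step 1 [0.5y] swap r/2=17/1233: DF=(1 − 17/1233·(0))/(1+17/1233) = 1233/1250 ≈ 0.986400
step 2 [1y] bond c/2=17/400: DF=(1048143/1000000 − 17/400·(0.986400))/(1+17/400) = 2413/2500 ≈ 0.965200

1 1/2 1233/1250
2 1 2413/2500
DF(1y) = 2413/2500 ≈ 0.965200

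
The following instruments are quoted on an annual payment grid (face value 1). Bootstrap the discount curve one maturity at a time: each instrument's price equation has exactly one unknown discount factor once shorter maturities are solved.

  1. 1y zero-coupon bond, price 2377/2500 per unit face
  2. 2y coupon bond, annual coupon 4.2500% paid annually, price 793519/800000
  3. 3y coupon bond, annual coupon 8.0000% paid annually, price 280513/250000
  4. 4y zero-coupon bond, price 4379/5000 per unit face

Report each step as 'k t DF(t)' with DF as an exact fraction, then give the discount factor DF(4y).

1 1 2377/2500
2 2 9127/10000
3 3 9009/10000
4 4 4379/5000
DF(4y) = 4379/5000 ≈ 0.875800

step 1 [1y] zero: DF = P = 2377/2500 ≈ 0.950800
step 2 [2y] bond c/1=17/400: DF=(793519/800000 − 17/400·(0.950800))/(1+17/400) = 9127/10000 ≈ 0.912700
step 3 [3y] bond c/1=2/25: DF=(280513/250000 − 2/25·(0.950800+0.912700))/(1+2/25) = 9009/10000 ≈ 0.900900
step 4 [4y] zero: DF = P = 4379/5000 ≈ 0.875800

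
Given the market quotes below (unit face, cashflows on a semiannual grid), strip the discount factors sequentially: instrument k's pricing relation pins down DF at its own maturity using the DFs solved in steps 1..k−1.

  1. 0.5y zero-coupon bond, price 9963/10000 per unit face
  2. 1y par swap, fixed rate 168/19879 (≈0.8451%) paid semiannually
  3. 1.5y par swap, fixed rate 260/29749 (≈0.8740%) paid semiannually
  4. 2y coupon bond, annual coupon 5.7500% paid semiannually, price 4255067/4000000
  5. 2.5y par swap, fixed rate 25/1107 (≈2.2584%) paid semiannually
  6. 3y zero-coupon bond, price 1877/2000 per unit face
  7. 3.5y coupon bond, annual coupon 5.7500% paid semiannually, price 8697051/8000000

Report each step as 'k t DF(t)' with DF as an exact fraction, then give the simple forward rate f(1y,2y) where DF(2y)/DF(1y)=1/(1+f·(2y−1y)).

1 1/2 9963/10000
2 1 2479/2500
3 3/2 987/1000
4 2 9509/10000
5 5/2 189/200
6 3 1877/2000
7 7/2 559/625
f(1y,2y) = ((2479/2500)/(9509/10000) − 1)/(1) = 11/257 ≈ 4.2802%

step 1 [0.5y] zero: DF = P = 9963/10000 ≈ 0.996300
step 2 [1y] swap r/2=84/19879: DF=(1 − 84/19879·(0.996300))/(1+84/19879) = 2479/2500 ≈ 0.991600
step 3 [1.5y] swap r/2=130/29749: DF=(1 − 130/29749·(0.996300+0.991600))/(1+130/29749) = 987/1000 ≈ 0.987000
step 4 [2y] bond c/2=23/800: DF=(4255067/4000000 − 23/800·(0.996300+0.991600+0.987000))/(1+23/800) = 9509/10000 ≈ 0.950900
step 5 [2.5y] swap r/2=25/2214: DF=(1 − 25/2214·(0.996300+0.991600+0.987000+0.950900))/(1+25/2214) = 189/200 ≈ 0.945000
step 6 [3y] zero: DF = P = 1877/2000 ≈ 0.938500
step 7 [3.5y] bond c/2=23/800: DF=(8697051/8000000 − 23/800·(0.996300+0.991600+0.987000+0.950900+0.945000+0.938500))/(1+23/800) = 559/625 ≈ 0.894400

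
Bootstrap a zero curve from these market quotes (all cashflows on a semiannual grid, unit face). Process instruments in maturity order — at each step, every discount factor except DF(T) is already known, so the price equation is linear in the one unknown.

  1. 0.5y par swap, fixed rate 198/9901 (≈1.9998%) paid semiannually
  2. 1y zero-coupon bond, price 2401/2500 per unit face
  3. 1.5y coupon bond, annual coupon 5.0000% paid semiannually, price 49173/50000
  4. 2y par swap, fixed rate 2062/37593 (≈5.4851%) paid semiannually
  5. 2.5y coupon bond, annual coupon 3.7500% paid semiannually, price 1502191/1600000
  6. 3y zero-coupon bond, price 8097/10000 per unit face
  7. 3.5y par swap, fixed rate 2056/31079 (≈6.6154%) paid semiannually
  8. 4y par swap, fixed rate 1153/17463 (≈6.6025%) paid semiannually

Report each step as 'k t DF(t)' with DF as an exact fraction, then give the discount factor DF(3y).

step 1 [0.5y] swap r/2=99/9901: DF=(1 − 99/9901·(0))/(1+99/9901) = 9901/10000 ≈ 0.990100
step 2 [1y] zero: DF = P = 2401/2500 ≈ 0.960400
step 3 [1.5y] bond c/2=1/40: DF=(49173/50000 − 1/40·(0.990100+0.960400))/(1+1/40) = 9119/10000 ≈ 0.911900
step 4 [2y] swap r/2=1031/37593: DF=(1 − 1031/37593·(0.990100+0.960400+0.911900))/(1+1031/37593) = 8969/10000 ≈ 0.896900
step 5 [2.5y] bond c/2=3/160: DF=(1502191/1600000 − 3/160·(0.990100+0.960400+0.911900+0.896900))/(1+3/160) = 2131/2500 ≈ 0.852400
step 6 [3y] zero: DF = P = 8097/10000 ≈ 0.809700
step 7 [3.5y] swap r/2=1028/31079: DF=(1 − 1028/31079·(0.990100+0.960400+0.911900+0.896900+0.852400+0.809700))/(1+1028/31079) = 993/1250 ≈ 0.794400
step 8 [4y] swap r/2=1153/34926: DF=(1 − 1153/34926·(0.990100+0.960400+0.911900+0.896900+0.852400+0.809700+0.794400))/(1+1153/34926) = 3847/5000 ≈ 0.769400

1 1/2 9901/10000
2 1 2401/2500
3 3/2 9119/10000
4 2 8969/10000
5 5/2 2131/2500
6 3 8097/10000
7 7/2 993/1250
8 4 3847/5000
DF(3y) = 8097/10000 ≈ 0.809700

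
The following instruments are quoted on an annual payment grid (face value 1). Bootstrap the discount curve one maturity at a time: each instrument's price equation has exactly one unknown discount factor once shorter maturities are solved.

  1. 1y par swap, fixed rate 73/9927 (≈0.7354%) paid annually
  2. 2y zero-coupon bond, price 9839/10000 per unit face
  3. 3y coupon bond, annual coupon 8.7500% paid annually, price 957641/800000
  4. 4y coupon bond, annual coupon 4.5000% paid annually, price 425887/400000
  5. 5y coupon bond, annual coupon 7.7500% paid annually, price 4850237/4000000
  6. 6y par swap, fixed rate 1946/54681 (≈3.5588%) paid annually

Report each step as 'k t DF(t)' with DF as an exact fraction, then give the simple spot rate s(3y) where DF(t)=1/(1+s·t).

step 1 [1y] swap r/1=73/9927: DF=(1 − 73/9927·(0))/(1+73/9927) = 9927/10000 ≈ 0.992700
step 2 [2y] zero: DF = P = 9839/10000 ≈ 0.983900
step 3 [3y] bond c/1=7/80: DF=(957641/800000 − 7/80·(0.992700+0.983900))/(1+7/80) = 9417/10000 ≈ 0.941700
step 4 [4y] bond c/1=9/200: DF=(425887/400000 − 9/200·(0.992700+0.983900+0.941700))/(1+9/200) = 2233/2500 ≈ 0.893200
step 5 [5y] bond c/1=31/400: DF=(4850237/4000000 − 31/400·(0.992700+0.983900+0.941700+0.893200))/(1+31/400) = 532/625 ≈ 0.851200
step 6 [6y] swap r/1=1946/54681: DF=(1 − 1946/54681·(0.992700+0.983900+0.941700+0.893200+0.851200))/(1+1946/54681) = 4027/5000 ≈ 0.805400

1 1 9927/10000
2 2 9839/10000
3 3 9417/10000
4 4 2233/2500
5 5 532/625
6 6 4027/5000
s(3y) = (1/(9417/10000) − 1)/(3) = 583/28251 ≈ 2.0636%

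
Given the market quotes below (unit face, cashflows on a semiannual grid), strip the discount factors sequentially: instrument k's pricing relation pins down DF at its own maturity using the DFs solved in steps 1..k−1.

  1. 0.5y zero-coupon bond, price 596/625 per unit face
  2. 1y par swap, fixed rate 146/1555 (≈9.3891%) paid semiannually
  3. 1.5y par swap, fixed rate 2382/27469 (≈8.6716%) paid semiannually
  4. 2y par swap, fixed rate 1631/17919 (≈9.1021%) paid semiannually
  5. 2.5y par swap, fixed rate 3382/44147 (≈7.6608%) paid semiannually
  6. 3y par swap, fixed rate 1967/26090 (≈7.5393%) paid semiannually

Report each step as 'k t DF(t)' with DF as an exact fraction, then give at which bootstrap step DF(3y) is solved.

step 1 [0.5y] zero: DF = P = 596/625 ≈ 0.953600
step 2 [1y] swap r/2=73/1555: DF=(1 − 73/1555·(0.953600))/(1+73/1555) = 2281/2500 ≈ 0.912400
step 3 [1.5y] swap r/2=1191/27469: DF=(1 − 1191/27469·(0.953600+0.912400))/(1+1191/27469) = 8809/10000 ≈ 0.880900
step 4 [2y] swap r/2=1631/35838: DF=(1 − 1631/35838·(0.953600+0.912400+0.880900))/(1+1631/35838) = 8369/10000 ≈ 0.836900
step 5 [2.5y] swap r/2=1691/44147: DF=(1 − 1691/44147·(0.953600+0.912400+0.880900+0.836900))/(1+1691/44147) = 8309/10000 ≈ 0.830900
step 6 [3y] swap r/2=1967/52180: DF=(1 − 1967/52180·(0.953600+0.912400+0.880900+0.836900+0.830900))/(1+1967/52180) = 8033/10000 ≈ 0.803300

1 1/2 596/625
2 1 2281/2500
3 3/2 8809/10000
4 2 8369/10000
5 5/2 8309/10000
6 3 8033/10000
DF(3y) is solved at step 6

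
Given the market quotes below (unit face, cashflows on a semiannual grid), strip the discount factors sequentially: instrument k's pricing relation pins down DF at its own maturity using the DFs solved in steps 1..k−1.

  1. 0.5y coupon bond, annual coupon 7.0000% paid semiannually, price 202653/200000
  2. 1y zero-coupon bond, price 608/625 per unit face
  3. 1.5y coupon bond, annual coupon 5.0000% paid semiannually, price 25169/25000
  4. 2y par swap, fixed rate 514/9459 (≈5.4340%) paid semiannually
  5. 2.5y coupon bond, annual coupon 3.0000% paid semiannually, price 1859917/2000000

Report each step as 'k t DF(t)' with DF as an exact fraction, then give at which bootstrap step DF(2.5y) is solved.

step 1 [0.5y] bond c/2=7/200: DF=(202653/200000 − 7/200·(0))/(1+7/200) = 979/1000 ≈ 0.979000
step 2 [1y] zero: DF = P = 608/625 ≈ 0.972800
step 3 [1.5y] bond c/2=1/40: DF=(25169/25000 − 1/40·(0.979000+0.972800))/(1+1/40) = 4673/5000 ≈ 0.934600
step 4 [2y] swap r/2=257/9459: DF=(1 − 257/9459·(0.979000+0.972800+0.934600))/(1+257/9459) = 2243/2500 ≈ 0.897200
step 5 [2.5y] bond c/2=3/200: DF=(1859917/2000000 − 3/200·(0.979000+0.972800+0.934600+0.897200))/(1+3/200) = 8603/10000 ≈ 0.860300

1 1/2 979/1000
2 1 608/625
3 3/2 4673/5000
4 2 2243/2500
5 5/2 8603/10000
DF(2.5y) is solved at step 5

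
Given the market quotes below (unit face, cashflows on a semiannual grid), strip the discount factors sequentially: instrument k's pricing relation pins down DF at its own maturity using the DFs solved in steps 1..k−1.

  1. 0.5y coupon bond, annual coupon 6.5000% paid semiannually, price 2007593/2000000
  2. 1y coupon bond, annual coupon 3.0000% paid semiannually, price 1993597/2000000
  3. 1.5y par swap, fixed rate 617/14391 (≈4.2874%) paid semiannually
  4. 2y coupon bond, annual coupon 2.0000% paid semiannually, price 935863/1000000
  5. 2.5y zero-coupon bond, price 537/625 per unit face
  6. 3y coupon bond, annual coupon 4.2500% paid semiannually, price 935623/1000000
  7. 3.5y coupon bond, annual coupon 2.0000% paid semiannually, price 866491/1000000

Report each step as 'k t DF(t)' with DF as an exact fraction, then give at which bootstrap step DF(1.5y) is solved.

1 1/2 4861/5000
2 1 9677/10000
3 3/2 9383/10000
4 2 8981/10000
5 5/2 537/625
6 3 8197/10000
7 7/2 8039/10000
DF(1.5y) is solved at step 3

step 1 [0.5y] bond c/2=13/400: DF=(2007593/2000000 − 13/400·(0))/(1+13/400) = 4861/5000 ≈ 0.972200
step 2 [1y] bond c/2=3/200: DF=(1993597/2000000 − 3/200·(0.972200))/(1+3/200) = 9677/10000 ≈ 0.967700
step 3 [1.5y] swap r/2=617/28782: DF=(1 − 617/28782·(0.972200+0.967700))/(1+617/28782) = 9383/10000 ≈ 0.938300
step 4 [2y] bond c/2=1/100: DF=(935863/1000000 − 1/100·(0.972200+0.967700+0.938300))/(1+1/100) = 8981/10000 ≈ 0.898100
step 5 [2.5y] zero: DF = P = 537/625 ≈ 0.859200
step 6 [3y] bond c/2=17/800: DF=(935623/1000000 − 17/800·(0.972200+0.967700+0.938300+0.898100+0.859200))/(1+17/800) = 8197/10000 ≈ 0.819700
step 7 [3.5y] bond c/2=1/100: DF=(866491/1000000 − 1/100·(0.972200+0.967700+0.938300+0.898100+0.859200+0.819700))/(1+1/100) = 8039/10000 ≈ 0.803900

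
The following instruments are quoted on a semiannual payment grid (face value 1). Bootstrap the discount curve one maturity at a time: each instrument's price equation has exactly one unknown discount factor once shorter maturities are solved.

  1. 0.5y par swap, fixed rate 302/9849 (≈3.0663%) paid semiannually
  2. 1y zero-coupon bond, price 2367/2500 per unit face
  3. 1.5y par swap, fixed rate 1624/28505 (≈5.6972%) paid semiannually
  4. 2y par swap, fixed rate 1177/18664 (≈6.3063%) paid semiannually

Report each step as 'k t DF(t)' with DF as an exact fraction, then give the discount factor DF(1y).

step 1 [0.5y] swap r/2=151/9849: DF=(1 − 151/9849·(0))/(1+151/9849) = 9849/10000 ≈ 0.984900
step 2 [1y] zero: DF = P = 2367/2500 ≈ 0.946800
step 3 [1.5y] swap r/2=812/28505: DF=(1 − 812/28505·(0.984900+0.946800))/(1+812/28505) = 2297/2500 ≈ 0.918800
step 4 [2y] swap r/2=1177/37328: DF=(1 − 1177/37328·(0.984900+0.946800+0.918800))/(1+1177/37328) = 8823/10000 ≈ 0.882300

1 1/2 9849/10000
2 1 2367/2500
3 3/2 2297/2500
4 2 8823/10000
DF(1y) = 2367/2500 ≈ 0.946800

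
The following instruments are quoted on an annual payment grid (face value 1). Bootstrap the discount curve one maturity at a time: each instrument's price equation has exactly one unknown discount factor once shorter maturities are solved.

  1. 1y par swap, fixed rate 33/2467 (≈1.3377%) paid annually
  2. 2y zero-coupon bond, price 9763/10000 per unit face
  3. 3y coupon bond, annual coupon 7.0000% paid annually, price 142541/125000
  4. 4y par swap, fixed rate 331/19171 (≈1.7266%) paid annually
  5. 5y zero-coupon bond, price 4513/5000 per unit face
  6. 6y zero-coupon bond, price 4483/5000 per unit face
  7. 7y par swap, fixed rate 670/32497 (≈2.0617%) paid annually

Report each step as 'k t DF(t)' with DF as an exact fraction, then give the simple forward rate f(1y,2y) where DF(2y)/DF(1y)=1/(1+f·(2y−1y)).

1 1 2467/2500
2 2 9763/10000
3 3 9373/10000
4 4 4669/5000
5 5 4513/5000
6 6 4483/5000
7 7 433/500
f(1y,2y) = ((2467/2500)/(9763/10000) − 1)/(1) = 105/9763 ≈ 1.0755%

step 1 [1y] swap r/1=33/2467: DF=(1 − 33/2467·(0))/(1+33/2467) = 2467/2500 ≈ 0.986800
step 2 [2y] zero: DF = P = 9763/10000 ≈ 0.976300
step 3 [3y] bond c/1=7/100: DF=(142541/125000 − 7/100·(0.986800+0.976300))/(1+7/100) = 9373/10000 ≈ 0.937300
step 4 [4y] swap r/1=331/19171: DF=(1 − 331/19171·(0.986800+0.976300+0.937300))/(1+331/19171) = 4669/5000 ≈ 0.933800
step 5 [5y] zero: DF = P = 4513/5000 ≈ 0.902600
step 6 [6y] zero: DF = P = 4483/5000 ≈ 0.896600
step 7 [7y] swap r/1=670/32497: DF=(1 − 670/32497·(0.986800+0.976300+0.937300+0.933800+0.902600+0.896600))/(1+670/32497) = 433/500 ≈ 0.866000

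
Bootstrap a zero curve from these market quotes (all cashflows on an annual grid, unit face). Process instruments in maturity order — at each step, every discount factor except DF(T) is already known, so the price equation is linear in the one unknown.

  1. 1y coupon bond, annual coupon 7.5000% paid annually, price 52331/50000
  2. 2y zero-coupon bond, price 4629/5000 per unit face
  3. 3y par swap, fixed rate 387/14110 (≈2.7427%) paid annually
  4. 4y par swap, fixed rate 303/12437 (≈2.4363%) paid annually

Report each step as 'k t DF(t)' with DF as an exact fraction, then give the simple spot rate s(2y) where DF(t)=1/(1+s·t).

step 1 [1y] bond c/1=3/40: DF=(52331/50000 − 3/40·(0))/(1+3/40) = 1217/1250 ≈ 0.973600
step 2 [2y] zero: DF = P = 4629/5000 ≈ 0.925800
step 3 [3y] swap r/1=387/14110: DF=(1 − 387/14110·(0.973600+0.925800))/(1+387/14110) = 4613/5000 ≈ 0.922600
step 4 [4y] swap r/1=303/12437: DF=(1 − 303/12437·(0.973600+0.925800+0.922600))/(1+303/12437) = 9091/10000 ≈ 0.909100

1 1 1217/1250
2 2 4629/5000
3 3 4613/5000
4 4 9091/10000
s(2y) = (1/(4629/5000) − 1)/(2) = 371/9258 ≈ 4.0073%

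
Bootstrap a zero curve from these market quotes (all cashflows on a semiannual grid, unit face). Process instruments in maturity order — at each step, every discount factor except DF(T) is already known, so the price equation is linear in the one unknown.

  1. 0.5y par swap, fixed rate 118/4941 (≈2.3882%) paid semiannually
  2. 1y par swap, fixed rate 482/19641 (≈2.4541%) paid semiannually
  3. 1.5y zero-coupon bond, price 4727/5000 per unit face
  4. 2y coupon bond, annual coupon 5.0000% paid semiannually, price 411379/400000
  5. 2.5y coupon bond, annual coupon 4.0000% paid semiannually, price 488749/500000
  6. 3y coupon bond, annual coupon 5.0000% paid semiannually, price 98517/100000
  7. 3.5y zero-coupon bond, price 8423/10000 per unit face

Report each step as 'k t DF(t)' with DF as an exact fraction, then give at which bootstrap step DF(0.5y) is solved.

1 1/2 4941/5000
2 1 9759/10000
3 3/2 4727/5000
4 2 2331/2500
5 5/2 883/1000
6 3 8459/10000
7 7/2 8423/10000
DF(0.5y) is solved at step 1

step 1 [0.5y] swap r/2=59/4941: DF=(1 − 59/4941·(0))/(1+59/4941) = 4941/5000 ≈ 0.988200
step 2 [1y] swap r/2=241/19641: DF=(1 − 241/19641·(0.988200))/(1+241/19641) = 9759/10000 ≈ 0.975900
step 3 [1.5y] zero: DF = P = 4727/5000 ≈ 0.945400
step 4 [2y] bond c/2=1/40: DF=(411379/400000 − 1/40·(0.988200+0.975900+0.945400))/(1+1/40) = 2331/2500 ≈ 0.932400
step 5 [2.5y] bond c/2=1/50: DF=(488749/500000 − 1/50·(0.988200+0.975900+0.945400+0.932400))/(1+1/50) = 883/1000 ≈ 0.883000
step 6 [3y] bond c/2=1/40: DF=(98517/100000 − 1/40·(0.988200+0.975900+0.945400+0.932400+0.883000))/(1+1/40) = 8459/10000 ≈ 0.845900
step 7 [3.5y] zero: DF = P = 8423/10000 ≈ 0.842300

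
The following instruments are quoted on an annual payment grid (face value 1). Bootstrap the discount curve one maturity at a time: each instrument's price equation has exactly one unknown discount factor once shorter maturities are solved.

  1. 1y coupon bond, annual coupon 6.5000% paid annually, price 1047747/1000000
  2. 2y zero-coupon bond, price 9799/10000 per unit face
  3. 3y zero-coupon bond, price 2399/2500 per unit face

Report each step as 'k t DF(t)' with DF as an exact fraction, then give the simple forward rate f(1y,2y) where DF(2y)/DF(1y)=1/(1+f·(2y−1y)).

1 1 4919/5000
2 2 9799/10000
3 3 2399/2500
f(1y,2y) = ((4919/5000)/(9799/10000) − 1)/(1) = 39/9799 ≈ 0.3980%

step 1 [1y] bond c/1=13/200: DF=(1047747/1000000 − 13/200·(0))/(1+13/200) = 4919/5000 ≈ 0.983800
step 2 [2y] zero: DF = P = 9799/10000 ≈ 0.979900
step 3 [3y] zero: DF = P = 2399/2500 ≈ 0.959600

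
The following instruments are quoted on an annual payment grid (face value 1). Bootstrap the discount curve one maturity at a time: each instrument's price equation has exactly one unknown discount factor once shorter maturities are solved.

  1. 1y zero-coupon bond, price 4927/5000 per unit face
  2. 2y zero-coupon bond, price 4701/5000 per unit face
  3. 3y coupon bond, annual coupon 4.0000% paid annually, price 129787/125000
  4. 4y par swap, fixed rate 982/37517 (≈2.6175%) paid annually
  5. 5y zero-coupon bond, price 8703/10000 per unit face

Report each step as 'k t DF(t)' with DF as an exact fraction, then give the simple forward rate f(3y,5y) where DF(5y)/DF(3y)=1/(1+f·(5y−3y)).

1 1 4927/5000
2 2 4701/5000
3 3 9243/10000
4 4 4509/5000
5 5 8703/10000
f(3y,5y) = ((9243/10000)/(8703/10000) − 1)/(2) = 30/967 ≈ 3.1024%

step 1 [1y] zero: DF = P = 4927/5000 ≈ 0.985400
step 2 [2y] zero: DF = P = 4701/5000 ≈ 0.940200
step 3 [3y] bond c/1=1/25: DF=(129787/125000 − 1/25·(0.985400+0.940200))/(1+1/25) = 9243/10000 ≈ 0.924300
step 4 [4y] swap r/1=982/37517: DF=(1 − 982/37517·(0.985400+0.940200+0.924300))/(1+982/37517) = 4509/5000 ≈ 0.901800
step 5 [5y] zero: DF = P = 8703/10000 ≈ 0.870300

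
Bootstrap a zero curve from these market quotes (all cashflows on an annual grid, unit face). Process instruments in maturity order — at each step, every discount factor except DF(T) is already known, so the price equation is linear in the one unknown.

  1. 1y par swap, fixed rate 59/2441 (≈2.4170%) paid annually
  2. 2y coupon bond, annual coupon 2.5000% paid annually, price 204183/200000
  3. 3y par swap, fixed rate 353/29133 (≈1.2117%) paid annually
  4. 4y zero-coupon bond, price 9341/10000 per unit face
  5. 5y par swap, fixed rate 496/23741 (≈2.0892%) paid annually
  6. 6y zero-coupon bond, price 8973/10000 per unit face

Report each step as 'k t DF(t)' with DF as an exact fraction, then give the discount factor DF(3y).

1 1 2441/2500
2 2 4861/5000
3 3 9647/10000
4 4 9341/10000
5 5 563/625
6 6 8973/10000
DF(3y) = 9647/10000 ≈ 0.964700

step 1 [1y] swap r/1=59/2441: DF=(1 − 59/2441·(0))/(1+59/2441) = 2441/2500 ≈ 0.976400
step 2 [2y] bond c/1=1/40: DF=(204183/200000 − 1/40·(0.976400))/(1+1/40) = 4861/5000 ≈ 0.972200
step 3 [3y] swap r/1=353/29133: DF=(1 − 353/29133·(0.976400+0.972200))/(1+353/29133) = 9647/10000 ≈ 0.964700
step 4 [4y] zero: DF = P = 9341/10000 ≈ 0.934100
step 5 [5y] swap r/1=496/23741: DF=(1 − 496/23741·(0.976400+0.972200+0.964700+0.934100))/(1+496/23741) = 563/625 ≈ 0.900800
step 6 [6y] zero: DF = P = 8973/10000 ≈ 0.897300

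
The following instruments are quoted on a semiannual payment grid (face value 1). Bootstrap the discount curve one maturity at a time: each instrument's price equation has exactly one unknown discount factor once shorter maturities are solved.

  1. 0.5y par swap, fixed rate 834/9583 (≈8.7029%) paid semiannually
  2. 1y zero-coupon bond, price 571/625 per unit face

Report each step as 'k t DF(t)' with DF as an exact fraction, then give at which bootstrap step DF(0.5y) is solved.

1 1/2 9583/10000
2 1 571/625
DF(0.5y) is solved at step 1

step 1 [0.5y] swap r/2=417/9583: DF=(1 − 417/9583·(0))/(1+417/9583) = 9583/10000 ≈ 0.958300
step 2 [1y] zero: DF = P = 571/625 ≈ 0.913600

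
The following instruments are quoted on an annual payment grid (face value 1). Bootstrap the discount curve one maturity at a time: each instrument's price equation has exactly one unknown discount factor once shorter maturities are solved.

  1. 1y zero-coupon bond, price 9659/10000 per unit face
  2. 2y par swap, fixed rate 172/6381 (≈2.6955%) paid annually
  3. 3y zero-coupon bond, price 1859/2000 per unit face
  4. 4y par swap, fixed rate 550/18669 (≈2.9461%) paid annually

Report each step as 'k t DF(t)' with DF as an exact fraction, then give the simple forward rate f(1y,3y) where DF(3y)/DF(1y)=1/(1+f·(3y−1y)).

step 1 [1y] zero: DF = P = 9659/10000 ≈ 0.965900
step 2 [2y] swap r/1=172/6381: DF=(1 − 172/6381·(0.965900))/(1+172/6381) = 2371/2500 ≈ 0.948400
step 3 [3y] zero: DF = P = 1859/2000 ≈ 0.929500
step 4 [4y] swap r/1=550/18669: DF=(1 − 550/18669·(0.965900+0.948400+0.929500))/(1+550/18669) = 89/100 ≈ 0.890000

1 1 9659/10000
2 2 2371/2500
3 3 1859/2000
4 4 89/100
f(1y,3y) = ((9659/10000)/(1859/2000) − 1)/(2) = 14/715 ≈ 1.9580%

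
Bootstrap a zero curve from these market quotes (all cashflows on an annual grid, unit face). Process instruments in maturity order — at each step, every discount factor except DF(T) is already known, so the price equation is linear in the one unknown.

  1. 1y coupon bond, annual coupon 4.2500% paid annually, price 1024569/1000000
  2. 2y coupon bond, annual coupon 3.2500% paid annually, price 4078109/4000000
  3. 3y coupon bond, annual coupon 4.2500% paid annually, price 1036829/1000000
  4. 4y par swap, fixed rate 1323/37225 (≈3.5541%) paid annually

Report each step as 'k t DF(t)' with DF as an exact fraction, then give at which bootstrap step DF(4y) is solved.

1 1 2457/2500
2 2 1913/2000
3 3 1831/2000
4 4 8677/10000
DF(4y) is solved at step 4

step 1 [1y] bond c/1=17/400: DF=(1024569/1000000 − 17/400·(0))/(1+17/400) = 2457/2500 ≈ 0.982800
step 2 [2y] bond c/1=13/400: DF=(4078109/4000000 − 13/400·(0.982800))/(1+13/400) = 1913/2000 ≈ 0.956500
step 3 [3y] bond c/1=17/400: DF=(1036829/1000000 − 17/400·(0.982800+0.956500))/(1+17/400) = 1831/2000 ≈ 0.915500
step 4 [4y] swap r/1=1323/37225: DF=(1 − 1323/37225·(0.982800+0.956500+0.915500))/(1+1323/37225) = 8677/10000 ≈ 0.867700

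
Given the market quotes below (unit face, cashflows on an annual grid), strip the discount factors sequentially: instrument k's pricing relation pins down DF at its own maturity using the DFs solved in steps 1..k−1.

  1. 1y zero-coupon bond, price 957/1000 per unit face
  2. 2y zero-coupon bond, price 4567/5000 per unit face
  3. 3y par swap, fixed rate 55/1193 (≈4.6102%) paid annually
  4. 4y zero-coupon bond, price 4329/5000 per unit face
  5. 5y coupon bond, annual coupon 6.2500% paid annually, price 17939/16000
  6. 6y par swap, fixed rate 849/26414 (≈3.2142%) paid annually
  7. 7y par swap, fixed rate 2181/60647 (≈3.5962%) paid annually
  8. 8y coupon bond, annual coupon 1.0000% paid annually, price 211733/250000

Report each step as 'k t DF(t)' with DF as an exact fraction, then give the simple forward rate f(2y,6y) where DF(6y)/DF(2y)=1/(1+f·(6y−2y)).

1 1 957/1000
2 2 4567/5000
3 3 1747/2000
4 4 4329/5000
5 5 8429/10000
6 6 4151/5000
7 7 7819/10000
8 8 1557/2000
f(2y,6y) = ((4567/5000)/(4151/5000) − 1)/(4) = 104/4151 ≈ 2.5054%

step 1 [1y] zero: DF = P = 957/1000 ≈ 0.957000
step 2 [2y] zero: DF = P = 4567/5000 ≈ 0.913400
step 3 [3y] swap r/1=55/1193: DF=(1 − 55/1193·(0.957000+0.913400))/(1+55/1193) = 1747/2000 ≈ 0.873500
step 4 [4y] zero: DF = P = 4329/5000 ≈ 0.865800
step 5 [5y] bond c/1=1/16: DF=(17939/16000 − 1/16·(0.957000+0.913400+0.873500+0.865800))/(1+1/16) = 8429/10000 ≈ 0.842900
step 6 [6y] swap r/1=849/26414: DF=(1 − 849/26414·(0.957000+0.913400+0.873500+0.865800+0.842900))/(1+849/26414) = 4151/5000 ≈ 0.830200
step 7 [7y] swap r/1=2181/60647: DF=(1 − 2181/60647·(0.957000+0.913400+0.873500+0.865800+0.842900+0.830200))/(1+2181/60647) = 7819/10000 ≈ 0.781900
step 8 [8y] bond c/1=1/100: DF=(211733/250000 − 1/100·(0.957000+0.913400+0.873500+0.865800+0.842900+0.830200+0.781900))/(1+1/100) = 1557/2000 ≈ 0.778500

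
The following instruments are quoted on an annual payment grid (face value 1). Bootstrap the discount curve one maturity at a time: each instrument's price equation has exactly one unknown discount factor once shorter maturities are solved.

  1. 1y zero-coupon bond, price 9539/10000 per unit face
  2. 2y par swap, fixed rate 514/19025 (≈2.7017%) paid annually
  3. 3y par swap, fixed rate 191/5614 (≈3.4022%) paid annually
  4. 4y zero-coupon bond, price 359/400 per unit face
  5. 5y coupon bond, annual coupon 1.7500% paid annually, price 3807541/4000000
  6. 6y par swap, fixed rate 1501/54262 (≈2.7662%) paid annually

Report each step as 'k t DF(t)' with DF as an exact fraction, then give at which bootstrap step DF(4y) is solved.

1 1 9539/10000
2 2 4743/5000
3 3 1809/2000
4 4 359/400
5 5 4359/5000
6 6 8499/10000
DF(4y) is solved at step 4

step 1 [1y] zero: DF = P = 9539/10000 ≈ 0.953900
step 2 [2y] swap r/1=514/19025: DF=(1 − 514/19025·(0.953900))/(1+514/19025) = 4743/5000 ≈ 0.948600
step 3 [3y] swap r/1=191/5614: DF=(1 − 191/5614·(0.953900+0.948600))/(1+191/5614) = 1809/2000 ≈ 0.904500
step 4 [4y] zero: DF = P = 359/400 ≈ 0.897500
step 5 [5y] bond c/1=7/400: DF=(3807541/4000000 − 7/400·(0.953900+0.948600+0.904500+0.897500))/(1+7/400) = 4359/5000 ≈ 0.871800
step 6 [6y] swap r/1=1501/54262: DF=(1 − 1501/54262·(0.953900+0.948600+0.904500+0.897500+0.871800))/(1+1501/54262) = 8499/10000 ≈ 0.849900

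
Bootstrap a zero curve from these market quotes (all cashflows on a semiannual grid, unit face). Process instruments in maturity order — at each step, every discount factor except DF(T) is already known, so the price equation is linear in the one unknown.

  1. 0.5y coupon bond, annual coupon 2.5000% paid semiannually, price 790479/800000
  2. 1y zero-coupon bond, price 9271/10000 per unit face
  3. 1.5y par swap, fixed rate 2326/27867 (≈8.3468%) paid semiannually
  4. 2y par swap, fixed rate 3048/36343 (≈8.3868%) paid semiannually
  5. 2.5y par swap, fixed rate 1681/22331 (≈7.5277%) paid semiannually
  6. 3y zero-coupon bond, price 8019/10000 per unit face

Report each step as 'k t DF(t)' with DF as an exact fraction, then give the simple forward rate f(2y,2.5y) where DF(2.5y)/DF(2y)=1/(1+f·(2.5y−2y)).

step 1 [0.5y] bond c/2=1/80: DF=(790479/800000 − 1/80·(0))/(1+1/80) = 9759/10000 ≈ 0.975900
step 2 [1y] zero: DF = P = 9271/10000 ≈ 0.927100
step 3 [1.5y] swap r/2=1163/27867: DF=(1 − 1163/27867·(0.975900+0.927100))/(1+1163/27867) = 8837/10000 ≈ 0.883700
step 4 [2y] swap r/2=1524/36343: DF=(1 − 1524/36343·(0.975900+0.927100+0.883700))/(1+1524/36343) = 2119/2500 ≈ 0.847600
step 5 [2.5y] swap r/2=1681/44662: DF=(1 − 1681/44662·(0.975900+0.927100+0.883700+0.847600))/(1+1681/44662) = 8319/10000 ≈ 0.831900
step 6 [3y] zero: DF = P = 8019/10000 ≈ 0.801900

1 1/2 9759/10000
2 1 9271/10000
3 3/2 8837/10000
4 2 2119/2500
5 5/2 8319/10000
6 3 8019/10000
f(2y,2.5y) = ((2119/2500)/(8319/10000) − 1)/(1/2) = 314/8319 ≈ 3.7745%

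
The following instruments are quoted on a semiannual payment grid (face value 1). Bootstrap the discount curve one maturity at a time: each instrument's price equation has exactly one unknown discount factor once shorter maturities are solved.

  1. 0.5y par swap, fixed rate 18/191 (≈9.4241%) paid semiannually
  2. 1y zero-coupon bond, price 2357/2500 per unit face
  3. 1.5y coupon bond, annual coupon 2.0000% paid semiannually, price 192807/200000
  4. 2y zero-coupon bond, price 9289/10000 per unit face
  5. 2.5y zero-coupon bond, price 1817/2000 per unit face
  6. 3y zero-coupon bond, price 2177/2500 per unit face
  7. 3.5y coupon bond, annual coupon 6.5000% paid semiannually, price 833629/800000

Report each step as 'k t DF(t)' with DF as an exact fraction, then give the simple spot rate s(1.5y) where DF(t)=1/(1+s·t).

1 1/2 191/200
2 1 2357/2500
3 3/2 9357/10000
4 2 9289/10000
5 5/2 1817/2000
6 3 2177/2500
7 7/2 2087/2500
s(1.5y) = (1/(9357/10000) − 1)/(3/2) = 1286/28071 ≈ 4.5812%

step 1 [0.5y] swap r/2=9/191: DF=(1 − 9/191·(0))/(1+9/191) = 191/200 ≈ 0.955000
step 2 [1y] zero: DF = P = 2357/2500 ≈ 0.942800
step 3 [1.5y] bond c/2=1/100: DF=(192807/200000 − 1/100·(0.955000+0.942800))/(1+1/100) = 9357/10000 ≈ 0.935700
step 4 [2y] zero: DF = P = 9289/10000 ≈ 0.928900
step 5 [2.5y] zero: DF = P = 1817/2000 ≈ 0.908500
step 6 [3y] zero: DF = P = 2177/2500 ≈ 0.870800
step 7 [3.5y] bond c/2=13/400: DF=(833629/800000 − 13/400·(0.955000+0.942800+0.935700+0.928900+0.908500+0.870800))/(1+13/400) = 2087/2500 ≈ 0.834800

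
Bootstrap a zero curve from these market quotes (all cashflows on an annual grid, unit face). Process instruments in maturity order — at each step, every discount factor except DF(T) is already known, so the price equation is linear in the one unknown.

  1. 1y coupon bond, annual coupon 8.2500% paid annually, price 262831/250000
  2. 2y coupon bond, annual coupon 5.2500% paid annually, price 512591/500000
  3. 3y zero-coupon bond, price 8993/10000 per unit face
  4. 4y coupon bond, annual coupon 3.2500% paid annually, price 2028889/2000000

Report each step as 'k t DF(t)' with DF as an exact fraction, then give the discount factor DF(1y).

1 1 607/625
2 2 1157/1250
3 3 8993/10000
4 4 1789/2000
DF(1y) = 607/625 ≈ 0.971200

step 1 [1y] bond c/1=33/400: DF=(262831/250000 − 33/400·(0))/(1+33/400) = 607/625 ≈ 0.971200
step 2 [2y] bond c/1=21/400: DF=(512591/500000 − 21/400·(0.971200))/(1+21/400) = 1157/1250 ≈ 0.925600
step 3 [3y] zero: DF = P = 8993/10000 ≈ 0.899300
step 4 [4y] bond c/1=13/400: DF=(2028889/2000000 − 13/400·(0.971200+0.925600+0.899300))/(1+13/400) = 1789/2000 ≈ 0.894500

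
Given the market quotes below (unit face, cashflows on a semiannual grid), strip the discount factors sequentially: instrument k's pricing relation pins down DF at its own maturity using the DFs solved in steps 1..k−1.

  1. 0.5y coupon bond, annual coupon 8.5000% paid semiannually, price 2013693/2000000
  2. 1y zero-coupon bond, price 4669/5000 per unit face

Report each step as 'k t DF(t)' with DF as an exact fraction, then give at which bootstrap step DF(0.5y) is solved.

step 1 [0.5y] bond c/2=17/400: DF=(2013693/2000000 − 17/400·(0))/(1+17/400) = 4829/5000 ≈ 0.965800
step 2 [1y] zero: DF = P = 4669/5000 ≈ 0.933800

1 1/2 4829/5000
2 1 4669/5000
DF(0.5y) is solved at step 1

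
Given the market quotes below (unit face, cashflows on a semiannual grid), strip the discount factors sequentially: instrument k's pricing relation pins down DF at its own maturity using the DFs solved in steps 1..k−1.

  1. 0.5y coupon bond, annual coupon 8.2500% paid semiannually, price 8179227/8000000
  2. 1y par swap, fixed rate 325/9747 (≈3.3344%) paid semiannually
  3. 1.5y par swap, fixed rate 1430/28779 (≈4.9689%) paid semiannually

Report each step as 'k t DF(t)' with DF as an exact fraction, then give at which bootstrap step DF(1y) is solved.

1 1/2 9819/10000
2 1 387/400
3 3/2 1857/2000
DF(1y) is solved at step 2

step 1 [0.5y] bond c/2=33/800: DF=(8179227/8000000 − 33/800·(0))/(1+33/800) = 9819/10000 ≈ 0.981900
step 2 [1y] swap r/2=325/19494: DF=(1 − 325/19494·(0.981900))/(1+325/19494) = 387/400 ≈ 0.967500
step 3 [1.5y] swap r/2=715/28779: DF=(1 − 715/28779·(0.981900+0.967500))/(1+715/28779) = 1857/2000 ≈ 0.928500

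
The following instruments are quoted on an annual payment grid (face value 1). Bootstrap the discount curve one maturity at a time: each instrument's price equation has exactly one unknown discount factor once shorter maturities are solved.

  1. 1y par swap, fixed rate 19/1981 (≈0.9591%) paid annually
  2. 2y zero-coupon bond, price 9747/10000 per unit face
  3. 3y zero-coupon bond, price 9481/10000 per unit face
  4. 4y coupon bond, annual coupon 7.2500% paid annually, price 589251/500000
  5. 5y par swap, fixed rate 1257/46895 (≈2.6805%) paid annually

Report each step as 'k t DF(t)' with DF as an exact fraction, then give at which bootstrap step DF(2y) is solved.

1 1 1981/2000
2 2 9747/10000
3 3 9481/10000
4 4 9019/10000
5 5 8743/10000
DF(2y) is solved at step 2

step 1 [1y] swap r/1=19/1981: DF=(1 − 19/1981·(0))/(1+19/1981) = 1981/2000 ≈ 0.990500
step 2 [2y] zero: DF = P = 9747/10000 ≈ 0.974700
step 3 [3y] zero: DF = P = 9481/10000 ≈ 0.948100
step 4 [4y] bond c/1=29/400: DF=(589251/500000 − 29/400·(0.990500+0.974700+0.948100))/(1+29/400) = 9019/10000 ≈ 0.901900
step 5 [5y] swap r/1=1257/46895: DF=(1 − 1257/46895·(0.990500+0.974700+0.948100+0.901900))/(1+1257/46895) = 8743/10000 ≈ 0.874300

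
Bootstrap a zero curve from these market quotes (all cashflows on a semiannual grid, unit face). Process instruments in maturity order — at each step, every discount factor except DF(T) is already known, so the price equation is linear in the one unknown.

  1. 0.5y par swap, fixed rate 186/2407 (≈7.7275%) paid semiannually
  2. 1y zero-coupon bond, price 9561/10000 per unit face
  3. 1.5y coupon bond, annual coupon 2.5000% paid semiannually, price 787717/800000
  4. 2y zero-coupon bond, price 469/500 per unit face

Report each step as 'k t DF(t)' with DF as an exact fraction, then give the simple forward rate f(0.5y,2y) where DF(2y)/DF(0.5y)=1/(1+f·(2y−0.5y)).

1 1/2 2407/2500
2 1 9561/10000
3 3/2 593/625
4 2 469/500
f(0.5y,2y) = ((2407/2500)/(469/500) − 1)/(3/2) = 124/7035 ≈ 1.7626%

step 1 [0.5y] swap r/2=93/2407: DF=(1 − 93/2407·(0))/(1+93/2407) = 2407/2500 ≈ 0.962800
step 2 [1y] zero: DF = P = 9561/10000 ≈ 0.956100
step 3 [1.5y] bond c/2=1/80: DF=(787717/800000 − 1/80·(0.962800+0.956100))/(1+1/80) = 593/625 ≈ 0.948800
step 4 [2y] zero: DF = P = 469/500 ≈ 0.938000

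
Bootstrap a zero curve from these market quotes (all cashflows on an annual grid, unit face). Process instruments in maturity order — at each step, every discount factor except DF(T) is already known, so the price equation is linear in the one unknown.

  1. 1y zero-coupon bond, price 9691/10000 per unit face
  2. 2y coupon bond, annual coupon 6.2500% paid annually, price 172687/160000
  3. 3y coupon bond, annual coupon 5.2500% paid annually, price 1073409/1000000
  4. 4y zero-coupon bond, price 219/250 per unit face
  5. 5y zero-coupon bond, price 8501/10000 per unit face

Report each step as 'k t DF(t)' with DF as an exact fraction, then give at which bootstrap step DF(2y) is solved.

step 1 [1y] zero: DF = P = 9691/10000 ≈ 0.969100
step 2 [2y] bond c/1=1/16: DF=(172687/160000 − 1/16·(0.969100))/(1+1/16) = 2397/2500 ≈ 0.958800
step 3 [3y] bond c/1=21/400: DF=(1073409/1000000 − 21/400·(0.969100+0.958800))/(1+21/400) = 9237/10000 ≈ 0.923700
step 4 [4y] zero: DF = P = 219/250 ≈ 0.876000
step 5 [5y] zero: DF = P = 8501/10000 ≈ 0.850100

1 1 9691/10000
2 2 2397/2500
3 3 9237/10000
4 4 219/250
5 5 8501/10000
DF(2y) is solved at step 2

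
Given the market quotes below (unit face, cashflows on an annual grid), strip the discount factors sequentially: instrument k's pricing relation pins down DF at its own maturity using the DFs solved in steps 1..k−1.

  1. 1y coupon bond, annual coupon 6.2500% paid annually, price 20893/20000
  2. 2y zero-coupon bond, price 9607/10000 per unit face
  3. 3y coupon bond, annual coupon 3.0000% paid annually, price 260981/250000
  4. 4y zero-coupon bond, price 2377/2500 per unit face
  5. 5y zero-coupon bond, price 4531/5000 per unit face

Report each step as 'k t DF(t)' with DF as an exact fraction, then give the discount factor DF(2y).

step 1 [1y] bond c/1=1/16: DF=(20893/20000 − 1/16·(0))/(1+1/16) = 1229/1250 ≈ 0.983200
step 2 [2y] zero: DF = P = 9607/10000 ≈ 0.960700
step 3 [3y] bond c/1=3/100: DF=(260981/250000 − 3/100·(0.983200+0.960700))/(1+3/100) = 9569/10000 ≈ 0.956900
step 4 [4y] zero: DF = P = 2377/2500 ≈ 0.950800
step 5 [5y] zero: DF = P = 4531/5000 ≈ 0.906200

1 1 1229/1250
2 2 9607/10000
3 3 9569/10000
4 4 2377/2500
5 5 4531/5000
DF(2y) = 9607/10000 ≈ 0.960700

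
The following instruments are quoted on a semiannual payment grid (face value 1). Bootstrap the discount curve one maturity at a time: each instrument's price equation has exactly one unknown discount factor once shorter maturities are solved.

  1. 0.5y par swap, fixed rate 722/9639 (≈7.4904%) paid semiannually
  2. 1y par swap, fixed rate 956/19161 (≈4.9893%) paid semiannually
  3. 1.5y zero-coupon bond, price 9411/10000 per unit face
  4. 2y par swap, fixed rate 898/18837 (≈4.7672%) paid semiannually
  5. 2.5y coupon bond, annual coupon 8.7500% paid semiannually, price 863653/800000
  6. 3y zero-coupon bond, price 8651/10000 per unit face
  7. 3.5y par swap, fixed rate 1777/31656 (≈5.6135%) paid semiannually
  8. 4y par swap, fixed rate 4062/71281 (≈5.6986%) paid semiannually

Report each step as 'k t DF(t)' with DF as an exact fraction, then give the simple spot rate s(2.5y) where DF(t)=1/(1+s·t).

1 1/2 9639/10000
2 1 4761/5000
3 3/2 9411/10000
4 2 4551/5000
5 5/2 2191/2500
6 3 8651/10000
7 7/2 8223/10000
8 4 7969/10000
s(2.5y) = (1/(2191/2500) − 1)/(5/2) = 618/10955 ≈ 5.6413%

step 1 [0.5y] swap r/2=361/9639: DF=(1 − 361/9639·(0))/(1+361/9639) = 9639/10000 ≈ 0.963900
step 2 [1y] swap r/2=478/19161: DF=(1 − 478/19161·(0.963900))/(1+478/19161) = 4761/5000 ≈ 0.952200
step 3 [1.5y] zero: DF = P = 9411/10000 ≈ 0.941100
step 4 [2y] swap r/2=449/18837: DF=(1 − 449/18837·(0.963900+0.952200+0.941100))/(1+449/18837) = 4551/5000 ≈ 0.910200
step 5 [2.5y] bond c/2=7/160: DF=(863653/800000 − 7/160·(0.963900+0.952200+0.941100+0.910200))/(1+7/160) = 2191/2500 ≈ 0.876400
step 6 [3y] zero: DF = P = 8651/10000 ≈ 0.865100
step 7 [3.5y] swap r/2=1777/63312: DF=(1 − 1777/63312·(0.963900+0.952200+0.941100+0.910200+0.876400+0.865100))/(1+1777/63312) = 8223/10000 ≈ 0.822300
step 8 [4y] swap r/2=2031/71281: DF=(1 − 2031/71281·(0.963900+0.952200+0.941100+0.910200+0.876400+0.865100+0.822300))/(1+2031/71281) = 7969/10000 ≈ 0.796900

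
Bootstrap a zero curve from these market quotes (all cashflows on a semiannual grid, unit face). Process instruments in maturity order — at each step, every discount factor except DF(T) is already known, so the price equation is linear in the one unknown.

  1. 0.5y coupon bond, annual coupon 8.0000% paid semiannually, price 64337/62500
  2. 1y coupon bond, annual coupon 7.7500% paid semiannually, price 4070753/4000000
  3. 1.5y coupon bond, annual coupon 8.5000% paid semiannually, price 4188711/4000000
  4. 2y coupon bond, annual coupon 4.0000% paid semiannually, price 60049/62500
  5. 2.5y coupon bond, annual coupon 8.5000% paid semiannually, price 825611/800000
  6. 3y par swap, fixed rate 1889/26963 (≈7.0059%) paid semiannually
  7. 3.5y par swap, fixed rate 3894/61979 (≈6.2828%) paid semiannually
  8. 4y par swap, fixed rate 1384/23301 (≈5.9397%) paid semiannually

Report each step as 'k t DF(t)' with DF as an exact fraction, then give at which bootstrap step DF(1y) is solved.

step 1 [0.5y] bond c/2=1/25: DF=(64337/62500 − 1/25·(0))/(1+1/25) = 4949/5000 ≈ 0.989800
step 2 [1y] bond c/2=31/800: DF=(4070753/4000000 − 31/800·(0.989800))/(1+31/800) = 2357/2500 ≈ 0.942800
step 3 [1.5y] bond c/2=17/400: DF=(4188711/4000000 − 17/400·(0.989800+0.942800))/(1+17/400) = 9257/10000 ≈ 0.925700
step 4 [2y] bond c/2=1/50: DF=(60049/62500 − 1/50·(0.989800+0.942800+0.925700))/(1+1/50) = 8859/10000 ≈ 0.885900
step 5 [2.5y] bond c/2=17/400: DF=(825611/800000 − 17/400·(0.989800+0.942800+0.925700+0.885900))/(1+17/400) = 8373/10000 ≈ 0.837300
step 6 [3y] swap r/2=1889/53926: DF=(1 − 1889/53926·(0.989800+0.942800+0.925700+0.885900+0.837300))/(1+1889/53926) = 8111/10000 ≈ 0.811100
step 7 [3.5y] swap r/2=1947/61979: DF=(1 − 1947/61979·(0.989800+0.942800+0.925700+0.885900+0.837300+0.811100))/(1+1947/61979) = 8053/10000 ≈ 0.805300
step 8 [4y] swap r/2=692/23301: DF=(1 − 692/23301·(0.989800+0.942800+0.925700+0.885900+0.837300+0.811100+0.805300))/(1+692/23301) = 1981/2500 ≈ 0.792400

1 1/2 4949/5000
2 1 2357/2500
3 3/2 9257/10000
4 2 8859/10000
5 5/2 8373/10000
6 3 8111/10000
7 7/2 8053/10000
8 4 1981/2500
DF(1y) is solved at step 2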